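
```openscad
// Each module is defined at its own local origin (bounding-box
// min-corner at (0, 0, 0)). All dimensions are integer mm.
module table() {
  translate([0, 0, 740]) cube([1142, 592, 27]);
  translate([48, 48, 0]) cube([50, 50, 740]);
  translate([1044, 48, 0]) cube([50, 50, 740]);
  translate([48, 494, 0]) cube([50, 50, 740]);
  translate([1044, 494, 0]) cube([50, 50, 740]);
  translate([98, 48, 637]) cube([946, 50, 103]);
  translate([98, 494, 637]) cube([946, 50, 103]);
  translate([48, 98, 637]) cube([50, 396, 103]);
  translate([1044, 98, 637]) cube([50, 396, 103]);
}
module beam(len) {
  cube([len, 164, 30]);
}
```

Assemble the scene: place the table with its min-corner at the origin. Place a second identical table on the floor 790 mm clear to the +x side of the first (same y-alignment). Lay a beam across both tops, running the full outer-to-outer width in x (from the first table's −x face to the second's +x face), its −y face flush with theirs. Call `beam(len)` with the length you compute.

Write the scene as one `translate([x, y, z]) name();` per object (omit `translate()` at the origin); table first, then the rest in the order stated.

table();
translate([1932, 0, 0]) table();
translate([0, 0, 767]) beam(3074);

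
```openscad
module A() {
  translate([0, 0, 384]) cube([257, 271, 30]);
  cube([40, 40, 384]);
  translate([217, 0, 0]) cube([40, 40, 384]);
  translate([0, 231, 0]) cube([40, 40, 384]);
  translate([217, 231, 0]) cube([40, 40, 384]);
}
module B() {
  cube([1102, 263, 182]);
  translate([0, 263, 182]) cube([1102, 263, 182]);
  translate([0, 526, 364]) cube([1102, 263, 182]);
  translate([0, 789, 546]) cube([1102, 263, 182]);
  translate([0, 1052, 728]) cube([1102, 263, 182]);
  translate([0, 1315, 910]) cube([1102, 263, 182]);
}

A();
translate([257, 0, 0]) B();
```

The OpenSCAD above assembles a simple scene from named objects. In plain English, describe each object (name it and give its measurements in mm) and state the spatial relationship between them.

A is a simple wooden stool: a rectangular seat 257 mm (x) by 271 mm (y), 30 mm thick, top face at z = 414 mm, on four square legs, each 40×40 mm in cross-section. The legs rest on z = 0, each flush with a corner of the seat.

B is a straight staircase of 6 solid steps. Each step is 1102 mm wide (x), 263 mm deep (y, the going) and 182 mm tall (the rise). The first step rests on the floor; each subsequent step sits one going further in +y and one rise higher in +z, directly behind and above the previous step with no overlap.

The staircase is against the stool's +x side, with their −y faces flush.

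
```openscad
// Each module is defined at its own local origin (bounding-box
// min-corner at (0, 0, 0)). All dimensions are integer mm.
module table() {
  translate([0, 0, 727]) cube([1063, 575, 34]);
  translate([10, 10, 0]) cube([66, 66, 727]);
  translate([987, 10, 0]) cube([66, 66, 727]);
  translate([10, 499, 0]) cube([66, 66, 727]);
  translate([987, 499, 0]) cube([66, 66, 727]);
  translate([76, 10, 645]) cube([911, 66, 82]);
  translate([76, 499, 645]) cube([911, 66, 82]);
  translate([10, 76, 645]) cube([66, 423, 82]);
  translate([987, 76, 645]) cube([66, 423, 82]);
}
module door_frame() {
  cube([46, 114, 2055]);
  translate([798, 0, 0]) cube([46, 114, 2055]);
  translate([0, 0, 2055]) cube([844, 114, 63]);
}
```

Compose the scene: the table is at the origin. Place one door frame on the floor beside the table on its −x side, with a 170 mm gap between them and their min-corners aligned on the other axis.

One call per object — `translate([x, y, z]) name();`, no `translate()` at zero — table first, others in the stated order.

table();
translate([-1014, 0, 0]) door_frame();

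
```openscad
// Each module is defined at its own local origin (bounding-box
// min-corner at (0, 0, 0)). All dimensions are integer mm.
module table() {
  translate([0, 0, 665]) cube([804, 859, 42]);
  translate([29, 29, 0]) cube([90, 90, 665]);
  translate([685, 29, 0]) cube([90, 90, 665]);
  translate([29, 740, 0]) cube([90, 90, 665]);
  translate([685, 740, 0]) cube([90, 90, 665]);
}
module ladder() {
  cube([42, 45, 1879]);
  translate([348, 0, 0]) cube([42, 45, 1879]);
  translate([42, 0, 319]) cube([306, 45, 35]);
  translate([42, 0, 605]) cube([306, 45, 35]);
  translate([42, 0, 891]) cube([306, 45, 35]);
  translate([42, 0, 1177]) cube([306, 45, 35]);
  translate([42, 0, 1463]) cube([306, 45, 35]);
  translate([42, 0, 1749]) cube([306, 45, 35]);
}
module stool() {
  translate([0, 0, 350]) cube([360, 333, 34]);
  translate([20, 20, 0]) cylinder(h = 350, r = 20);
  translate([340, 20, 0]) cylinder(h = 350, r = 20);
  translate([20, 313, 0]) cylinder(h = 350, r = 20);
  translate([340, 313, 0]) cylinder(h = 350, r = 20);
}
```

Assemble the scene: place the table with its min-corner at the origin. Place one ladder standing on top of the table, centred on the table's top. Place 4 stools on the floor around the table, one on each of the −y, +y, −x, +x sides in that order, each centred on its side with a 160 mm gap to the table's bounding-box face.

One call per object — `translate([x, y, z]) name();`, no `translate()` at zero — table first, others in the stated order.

table();
translate([207, 407, 707]) ladder();
translate([222, -493, 0]) stool();
translate([222, 1019, 0]) stool();
translate([-520, 263, 0]) stool();
translate([964, 263, 0]) stool();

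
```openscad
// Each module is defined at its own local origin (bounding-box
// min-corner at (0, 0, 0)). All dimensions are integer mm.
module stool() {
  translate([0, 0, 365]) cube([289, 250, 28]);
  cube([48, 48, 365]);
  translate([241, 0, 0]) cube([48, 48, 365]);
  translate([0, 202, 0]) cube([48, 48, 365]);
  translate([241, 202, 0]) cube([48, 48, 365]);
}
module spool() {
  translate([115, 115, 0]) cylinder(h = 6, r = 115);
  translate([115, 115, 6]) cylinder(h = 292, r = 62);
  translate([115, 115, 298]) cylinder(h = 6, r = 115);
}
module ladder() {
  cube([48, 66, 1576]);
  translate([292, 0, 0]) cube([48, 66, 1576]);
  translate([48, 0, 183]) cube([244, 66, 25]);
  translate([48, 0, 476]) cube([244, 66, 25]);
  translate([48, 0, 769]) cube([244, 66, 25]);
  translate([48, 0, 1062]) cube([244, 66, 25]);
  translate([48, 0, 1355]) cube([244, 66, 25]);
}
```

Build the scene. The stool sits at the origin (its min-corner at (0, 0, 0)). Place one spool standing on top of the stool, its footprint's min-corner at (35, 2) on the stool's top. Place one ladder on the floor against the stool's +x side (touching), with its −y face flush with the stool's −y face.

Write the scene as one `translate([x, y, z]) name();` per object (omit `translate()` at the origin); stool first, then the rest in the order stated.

stool();
translate([35, 2, 393]) spool();
translate([289, 0, 0]) ladder();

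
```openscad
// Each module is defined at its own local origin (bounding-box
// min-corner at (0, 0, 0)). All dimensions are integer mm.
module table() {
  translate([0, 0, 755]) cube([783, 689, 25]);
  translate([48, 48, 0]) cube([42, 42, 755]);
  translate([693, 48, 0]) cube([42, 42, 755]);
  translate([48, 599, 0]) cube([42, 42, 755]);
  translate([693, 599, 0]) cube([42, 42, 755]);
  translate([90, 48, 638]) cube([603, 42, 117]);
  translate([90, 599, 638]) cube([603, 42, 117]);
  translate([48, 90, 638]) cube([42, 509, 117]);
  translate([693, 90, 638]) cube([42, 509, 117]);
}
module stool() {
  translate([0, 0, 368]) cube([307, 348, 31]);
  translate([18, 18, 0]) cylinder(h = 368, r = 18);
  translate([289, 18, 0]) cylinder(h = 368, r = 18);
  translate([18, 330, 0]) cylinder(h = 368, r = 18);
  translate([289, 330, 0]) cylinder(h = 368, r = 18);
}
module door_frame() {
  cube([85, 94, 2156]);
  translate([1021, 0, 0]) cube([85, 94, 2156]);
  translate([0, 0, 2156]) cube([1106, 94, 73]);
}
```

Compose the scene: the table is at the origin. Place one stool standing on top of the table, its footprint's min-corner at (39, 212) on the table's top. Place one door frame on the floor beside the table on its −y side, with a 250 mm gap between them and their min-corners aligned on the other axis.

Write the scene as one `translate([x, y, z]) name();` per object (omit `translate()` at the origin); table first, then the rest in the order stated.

table();
translate([39, 212, 780]) stool();
translate([0, -344, 0]) door_frame();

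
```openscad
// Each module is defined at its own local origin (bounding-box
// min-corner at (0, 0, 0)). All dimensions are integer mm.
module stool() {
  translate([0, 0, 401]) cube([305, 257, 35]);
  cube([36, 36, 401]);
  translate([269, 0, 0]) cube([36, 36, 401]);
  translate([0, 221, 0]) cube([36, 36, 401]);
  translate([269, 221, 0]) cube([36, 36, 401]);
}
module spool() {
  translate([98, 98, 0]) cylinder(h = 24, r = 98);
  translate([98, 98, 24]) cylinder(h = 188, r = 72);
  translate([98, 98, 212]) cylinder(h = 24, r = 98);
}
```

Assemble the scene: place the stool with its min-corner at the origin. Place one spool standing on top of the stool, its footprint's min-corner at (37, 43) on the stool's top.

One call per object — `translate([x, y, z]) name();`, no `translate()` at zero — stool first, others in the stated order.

stool();
translate([37, 43, 436]) spool();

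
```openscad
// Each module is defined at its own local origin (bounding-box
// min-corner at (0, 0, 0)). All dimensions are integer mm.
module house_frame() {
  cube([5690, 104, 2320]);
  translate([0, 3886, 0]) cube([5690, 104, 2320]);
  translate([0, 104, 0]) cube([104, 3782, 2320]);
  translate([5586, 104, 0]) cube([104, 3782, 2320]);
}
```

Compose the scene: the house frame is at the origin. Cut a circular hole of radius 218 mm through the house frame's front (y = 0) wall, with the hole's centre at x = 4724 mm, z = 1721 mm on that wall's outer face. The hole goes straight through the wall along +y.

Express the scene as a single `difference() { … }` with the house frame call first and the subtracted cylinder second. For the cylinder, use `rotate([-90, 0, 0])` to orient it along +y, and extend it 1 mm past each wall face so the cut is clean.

difference() {
  house_frame();
  translate([4724, -1, 1721]) rotate([-90, 0, 0]) cylinder(h = 106, r = 218);
}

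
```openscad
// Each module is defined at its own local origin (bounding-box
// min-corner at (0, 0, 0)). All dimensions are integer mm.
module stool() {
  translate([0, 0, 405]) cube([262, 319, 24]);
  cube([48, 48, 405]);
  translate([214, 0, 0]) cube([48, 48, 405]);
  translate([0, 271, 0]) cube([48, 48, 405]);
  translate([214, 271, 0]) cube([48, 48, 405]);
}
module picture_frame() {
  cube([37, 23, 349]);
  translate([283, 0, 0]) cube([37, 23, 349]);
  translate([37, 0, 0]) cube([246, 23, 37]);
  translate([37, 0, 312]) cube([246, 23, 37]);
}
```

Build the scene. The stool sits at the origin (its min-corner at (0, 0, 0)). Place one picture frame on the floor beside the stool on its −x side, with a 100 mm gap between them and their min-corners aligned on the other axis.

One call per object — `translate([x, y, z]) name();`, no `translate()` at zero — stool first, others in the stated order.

stool();
translate([-420, 0, 0]) picture_frame();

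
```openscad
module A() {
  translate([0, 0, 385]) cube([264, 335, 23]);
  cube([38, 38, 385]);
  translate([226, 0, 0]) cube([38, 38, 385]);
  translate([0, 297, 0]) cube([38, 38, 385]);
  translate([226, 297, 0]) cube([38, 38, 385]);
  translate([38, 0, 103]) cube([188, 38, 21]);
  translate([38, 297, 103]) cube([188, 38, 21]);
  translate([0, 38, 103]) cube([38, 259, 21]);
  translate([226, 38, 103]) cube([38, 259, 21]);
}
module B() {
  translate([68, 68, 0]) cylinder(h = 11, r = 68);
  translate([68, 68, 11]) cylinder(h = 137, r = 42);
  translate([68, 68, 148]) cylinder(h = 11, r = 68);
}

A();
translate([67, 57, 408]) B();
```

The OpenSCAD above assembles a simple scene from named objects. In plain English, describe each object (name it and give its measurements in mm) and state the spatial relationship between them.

A is a simple wooden stool: a rectangular seat 264 mm (x) by 335 mm (y), 23 mm thick, top face at z = 408 mm, on four square legs, each 38×38 mm in cross-section. The legs rest on z = 0, each flush with a corner of the seat. Four stretchers, 38 mm wide and 21 mm tall, connect adjacent legs with their undersides at z = 103 mm, each running between the inner faces of the legs it joins and aligned with the legs' outer faces on the other axis.

B is a spool: two coaxial disc flanges of radius 68 mm and thickness 11 mm, joined by a core cylinder of radius 42 mm and height 137 mm. The lower flange rests on z = 0 and the three cylinders share a vertical axis.

The spool is on top of the stool.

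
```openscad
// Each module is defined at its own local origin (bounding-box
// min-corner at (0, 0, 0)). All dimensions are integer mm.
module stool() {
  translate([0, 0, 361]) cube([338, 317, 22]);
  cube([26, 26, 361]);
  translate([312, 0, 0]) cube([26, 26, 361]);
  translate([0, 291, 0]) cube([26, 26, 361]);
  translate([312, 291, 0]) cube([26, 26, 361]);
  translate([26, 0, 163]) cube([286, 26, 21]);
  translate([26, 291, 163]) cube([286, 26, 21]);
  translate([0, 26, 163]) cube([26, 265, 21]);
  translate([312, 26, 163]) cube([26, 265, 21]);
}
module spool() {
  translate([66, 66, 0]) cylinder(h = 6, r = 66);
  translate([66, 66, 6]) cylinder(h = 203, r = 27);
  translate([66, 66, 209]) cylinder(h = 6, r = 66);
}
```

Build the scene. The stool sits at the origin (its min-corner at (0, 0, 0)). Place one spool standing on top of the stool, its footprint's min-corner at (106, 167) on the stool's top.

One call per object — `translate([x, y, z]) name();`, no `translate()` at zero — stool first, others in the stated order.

stool();
translate([106, 167, 383]) spool();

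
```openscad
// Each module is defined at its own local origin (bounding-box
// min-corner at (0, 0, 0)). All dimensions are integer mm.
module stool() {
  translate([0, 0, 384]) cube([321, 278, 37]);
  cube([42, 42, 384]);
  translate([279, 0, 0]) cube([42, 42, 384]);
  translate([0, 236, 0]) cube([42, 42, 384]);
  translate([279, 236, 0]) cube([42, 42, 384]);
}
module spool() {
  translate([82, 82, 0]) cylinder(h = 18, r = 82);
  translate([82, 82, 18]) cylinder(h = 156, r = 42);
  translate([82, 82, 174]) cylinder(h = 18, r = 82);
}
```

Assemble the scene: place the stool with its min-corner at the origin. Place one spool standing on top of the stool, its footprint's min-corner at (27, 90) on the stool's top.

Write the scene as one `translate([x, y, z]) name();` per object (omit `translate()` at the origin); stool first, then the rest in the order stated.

stool();
translate([27, 90, 421]) spool();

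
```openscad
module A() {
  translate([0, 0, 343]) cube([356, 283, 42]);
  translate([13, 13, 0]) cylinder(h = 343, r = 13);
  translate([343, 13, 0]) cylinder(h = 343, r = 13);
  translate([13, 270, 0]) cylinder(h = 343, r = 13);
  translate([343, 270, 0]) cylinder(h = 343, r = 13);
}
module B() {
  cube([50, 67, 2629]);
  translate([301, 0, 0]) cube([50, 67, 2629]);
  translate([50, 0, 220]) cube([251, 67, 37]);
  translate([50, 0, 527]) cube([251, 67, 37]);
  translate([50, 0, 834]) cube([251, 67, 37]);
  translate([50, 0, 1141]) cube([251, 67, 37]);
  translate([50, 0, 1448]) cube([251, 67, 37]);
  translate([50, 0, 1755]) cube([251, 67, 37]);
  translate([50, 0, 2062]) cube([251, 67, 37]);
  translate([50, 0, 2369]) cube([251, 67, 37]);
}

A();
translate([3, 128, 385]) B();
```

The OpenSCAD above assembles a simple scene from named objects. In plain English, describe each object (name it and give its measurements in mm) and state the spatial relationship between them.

A is a simple wooden stool: a rectangular seat 356 mm (x) by 283 mm (y), 42 mm thick, top face at z = 385 mm, on four round legs, each 26 mm in diameter. The legs rest on z = 0, each leg's axis is inset half a diameter from the nearest pair of seat edges (so the leg's bounding box is flush with the corner).

B is a wooden ladder with two side rails of 50×67 mm section and 2629 mm height, set 351 mm apart overall. Between them run 8 rectangular rungs (67 mm deep, 37 mm thick), front faces flush with the rails' −y face. The bottom of the first rung is 220 mm above the floor and each subsequent rung is 307 mm higher than the one below.

The ladder is on top of the stool.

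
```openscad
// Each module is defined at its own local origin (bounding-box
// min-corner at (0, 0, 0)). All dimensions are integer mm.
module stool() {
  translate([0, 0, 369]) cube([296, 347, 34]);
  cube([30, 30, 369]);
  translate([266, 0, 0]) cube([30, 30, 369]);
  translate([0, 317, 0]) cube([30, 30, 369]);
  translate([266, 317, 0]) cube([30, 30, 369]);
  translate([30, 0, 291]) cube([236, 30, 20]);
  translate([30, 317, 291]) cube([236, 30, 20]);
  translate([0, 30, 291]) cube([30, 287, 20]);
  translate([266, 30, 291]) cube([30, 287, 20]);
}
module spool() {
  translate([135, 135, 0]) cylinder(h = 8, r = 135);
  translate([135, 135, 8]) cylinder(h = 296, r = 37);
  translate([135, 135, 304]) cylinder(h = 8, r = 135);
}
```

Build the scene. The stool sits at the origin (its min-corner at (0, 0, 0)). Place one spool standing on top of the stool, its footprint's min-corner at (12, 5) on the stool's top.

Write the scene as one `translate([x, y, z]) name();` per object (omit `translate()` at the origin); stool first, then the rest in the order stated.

stool();
translate([12, 5, 403]) spool();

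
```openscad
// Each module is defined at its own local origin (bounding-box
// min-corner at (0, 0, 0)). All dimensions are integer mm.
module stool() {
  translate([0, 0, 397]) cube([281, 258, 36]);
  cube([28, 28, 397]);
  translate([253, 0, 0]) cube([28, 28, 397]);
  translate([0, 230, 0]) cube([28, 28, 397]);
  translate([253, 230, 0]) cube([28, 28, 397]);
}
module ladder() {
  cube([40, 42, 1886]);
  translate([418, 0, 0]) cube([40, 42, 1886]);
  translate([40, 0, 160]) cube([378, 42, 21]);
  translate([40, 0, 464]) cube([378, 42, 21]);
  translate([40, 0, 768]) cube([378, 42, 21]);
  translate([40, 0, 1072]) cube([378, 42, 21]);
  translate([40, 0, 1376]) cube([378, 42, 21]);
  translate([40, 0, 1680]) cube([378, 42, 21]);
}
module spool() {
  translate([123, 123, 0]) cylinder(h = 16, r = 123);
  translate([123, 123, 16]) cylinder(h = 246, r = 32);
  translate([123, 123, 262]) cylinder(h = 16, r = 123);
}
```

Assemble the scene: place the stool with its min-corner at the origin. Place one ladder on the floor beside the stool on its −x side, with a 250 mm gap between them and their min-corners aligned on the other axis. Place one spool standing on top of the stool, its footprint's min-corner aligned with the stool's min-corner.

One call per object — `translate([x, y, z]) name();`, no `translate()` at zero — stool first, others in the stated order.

stool();
translate([-708, 0, 0]) ladder();
translate([0, 0, 433]) spool();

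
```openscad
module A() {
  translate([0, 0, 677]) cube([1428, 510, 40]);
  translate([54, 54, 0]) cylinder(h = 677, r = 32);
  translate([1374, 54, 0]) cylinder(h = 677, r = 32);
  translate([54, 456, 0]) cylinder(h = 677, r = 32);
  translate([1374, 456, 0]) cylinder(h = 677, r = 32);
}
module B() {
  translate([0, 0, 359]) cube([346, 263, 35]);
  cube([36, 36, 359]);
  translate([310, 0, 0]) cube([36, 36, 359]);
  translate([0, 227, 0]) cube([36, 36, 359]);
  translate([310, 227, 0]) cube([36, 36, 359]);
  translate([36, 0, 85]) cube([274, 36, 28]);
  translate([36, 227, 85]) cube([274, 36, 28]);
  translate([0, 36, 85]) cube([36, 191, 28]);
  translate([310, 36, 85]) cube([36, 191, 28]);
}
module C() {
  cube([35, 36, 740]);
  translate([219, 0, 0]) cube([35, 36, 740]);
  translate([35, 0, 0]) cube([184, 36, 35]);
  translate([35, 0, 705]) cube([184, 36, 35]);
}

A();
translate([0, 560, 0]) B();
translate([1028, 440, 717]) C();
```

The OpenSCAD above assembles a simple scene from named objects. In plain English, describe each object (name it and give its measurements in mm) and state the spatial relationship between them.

A is a rectangular dining table. The top is 1428×510×40 mm with its upper surface at z = 717 mm. It stands on four round legs of 64 mm diameter, each leg's bounding box inset 22 mm from the nearest pair of top edges, running from the floor to the underside of the top.

B is a four-legged stool. The seat is a 346×263×35 mm slab whose top surface is at z = 394 mm; four square legs, each 36×36 mm in cross-section, run from the floor (z = 0) to the underside of the seat, each flush with a corner of the seat. Four stretchers, 36 mm wide and 28 mm tall, connect adjacent legs with their undersides at z = 85 mm, each running between the inner faces of the legs it joins and aligned with the legs' outer faces on the other axis.

C is a picture frame with a 184×670 mm rectangular opening (x by z) and a uniform 35 mm border on every side. Frame depth is 36 mm along y. It is built from two vertical stiles running the full outside height and two horizontal rails spanning the gap between the stiles.

The stool is on the floor beside the table on its +y side. The picture frame is on top of the table.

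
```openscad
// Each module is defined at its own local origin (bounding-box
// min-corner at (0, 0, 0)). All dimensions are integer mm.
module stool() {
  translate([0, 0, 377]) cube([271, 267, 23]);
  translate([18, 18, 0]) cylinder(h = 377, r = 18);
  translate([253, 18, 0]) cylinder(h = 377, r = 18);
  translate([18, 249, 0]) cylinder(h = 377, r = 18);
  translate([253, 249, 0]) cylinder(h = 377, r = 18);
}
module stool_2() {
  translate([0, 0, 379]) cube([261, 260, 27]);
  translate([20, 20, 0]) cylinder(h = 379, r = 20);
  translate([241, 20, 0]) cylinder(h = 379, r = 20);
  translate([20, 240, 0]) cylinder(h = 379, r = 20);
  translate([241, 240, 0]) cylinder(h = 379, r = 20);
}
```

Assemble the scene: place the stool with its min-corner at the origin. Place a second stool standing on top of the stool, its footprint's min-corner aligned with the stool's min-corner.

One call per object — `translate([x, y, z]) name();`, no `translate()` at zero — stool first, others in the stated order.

stool();
translate([0, 0, 400]) stool_2();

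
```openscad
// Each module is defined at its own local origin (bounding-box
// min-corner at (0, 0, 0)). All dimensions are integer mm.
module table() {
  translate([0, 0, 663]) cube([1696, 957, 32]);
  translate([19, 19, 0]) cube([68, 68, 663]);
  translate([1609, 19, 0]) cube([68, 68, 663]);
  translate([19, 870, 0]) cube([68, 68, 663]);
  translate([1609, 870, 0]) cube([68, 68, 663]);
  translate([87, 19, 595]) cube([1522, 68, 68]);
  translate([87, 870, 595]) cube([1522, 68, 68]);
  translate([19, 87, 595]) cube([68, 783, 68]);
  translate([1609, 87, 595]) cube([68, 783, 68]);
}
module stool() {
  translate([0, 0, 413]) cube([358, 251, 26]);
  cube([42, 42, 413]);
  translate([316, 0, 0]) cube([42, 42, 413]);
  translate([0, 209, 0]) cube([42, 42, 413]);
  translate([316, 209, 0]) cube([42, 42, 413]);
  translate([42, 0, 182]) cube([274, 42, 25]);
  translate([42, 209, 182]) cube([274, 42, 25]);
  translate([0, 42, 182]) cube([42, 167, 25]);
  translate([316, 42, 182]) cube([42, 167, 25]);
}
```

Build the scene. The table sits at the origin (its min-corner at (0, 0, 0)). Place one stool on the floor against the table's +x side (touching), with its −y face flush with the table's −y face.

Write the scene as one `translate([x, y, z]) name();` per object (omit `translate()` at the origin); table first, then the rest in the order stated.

table();
translate([1696, 0, 0]) stool();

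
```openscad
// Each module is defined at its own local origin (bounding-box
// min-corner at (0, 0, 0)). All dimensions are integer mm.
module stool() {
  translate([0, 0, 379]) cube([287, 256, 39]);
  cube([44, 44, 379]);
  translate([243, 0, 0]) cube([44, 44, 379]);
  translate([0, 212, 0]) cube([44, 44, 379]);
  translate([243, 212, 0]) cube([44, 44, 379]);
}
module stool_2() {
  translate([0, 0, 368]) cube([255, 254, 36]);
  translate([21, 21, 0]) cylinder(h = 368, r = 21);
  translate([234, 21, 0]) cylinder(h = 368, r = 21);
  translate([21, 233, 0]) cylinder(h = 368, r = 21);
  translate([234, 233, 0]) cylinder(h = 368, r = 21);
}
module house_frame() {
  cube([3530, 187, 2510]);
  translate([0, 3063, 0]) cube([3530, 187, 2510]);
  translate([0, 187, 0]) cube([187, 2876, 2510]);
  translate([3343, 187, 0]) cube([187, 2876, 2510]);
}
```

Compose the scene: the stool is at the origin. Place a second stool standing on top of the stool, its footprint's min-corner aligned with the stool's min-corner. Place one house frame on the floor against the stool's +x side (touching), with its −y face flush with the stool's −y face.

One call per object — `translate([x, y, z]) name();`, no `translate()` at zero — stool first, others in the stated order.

stool();
translate([0, 0, 418]) stool_2();
translate([287, 0, 0]) house_frame();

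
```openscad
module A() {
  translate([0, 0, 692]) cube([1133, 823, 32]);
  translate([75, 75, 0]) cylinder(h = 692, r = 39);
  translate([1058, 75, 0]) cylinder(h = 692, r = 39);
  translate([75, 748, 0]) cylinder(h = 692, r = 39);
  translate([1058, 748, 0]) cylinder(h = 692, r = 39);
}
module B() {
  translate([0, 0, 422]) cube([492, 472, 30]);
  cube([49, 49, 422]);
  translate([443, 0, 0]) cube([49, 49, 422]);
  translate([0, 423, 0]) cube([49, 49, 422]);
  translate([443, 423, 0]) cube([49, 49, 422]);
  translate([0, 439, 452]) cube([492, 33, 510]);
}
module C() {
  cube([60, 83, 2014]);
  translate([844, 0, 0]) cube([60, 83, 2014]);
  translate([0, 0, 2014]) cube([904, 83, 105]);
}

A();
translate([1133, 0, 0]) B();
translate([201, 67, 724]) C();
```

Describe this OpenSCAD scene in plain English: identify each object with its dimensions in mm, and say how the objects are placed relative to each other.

A is a rectangular dining table. The top is 1133×823×32 mm with its upper surface at z = 724 mm. It stands on four round legs of 78 mm diameter, each leg's bounding box inset 36 mm from the nearest pair of top edges, running from the floor to the underside of the top.

B is a chair. The seat is a 492×472×30 mm slab with its top at z = 452 mm, on four 49×49 mm corner legs (flush with the seat edges, standing on z = 0). A flat backrest 33 mm thick, 510 mm tall, spans the full seat width and rises from the seat top along its +y edge, rear face flush with the rear of the seat.

C is a door frame. The clear opening is 784 mm wide and 2014 mm high. Two 60 mm wide jambs, 83 mm deep, stand either side of the opening from the floor to the top of the opening. A 105 mm thick head sits across the top of both jambs, spanning the full outside width of the frame.

The chair is against the table's +x side, with their −y faces flush. The door frame is on top of the table.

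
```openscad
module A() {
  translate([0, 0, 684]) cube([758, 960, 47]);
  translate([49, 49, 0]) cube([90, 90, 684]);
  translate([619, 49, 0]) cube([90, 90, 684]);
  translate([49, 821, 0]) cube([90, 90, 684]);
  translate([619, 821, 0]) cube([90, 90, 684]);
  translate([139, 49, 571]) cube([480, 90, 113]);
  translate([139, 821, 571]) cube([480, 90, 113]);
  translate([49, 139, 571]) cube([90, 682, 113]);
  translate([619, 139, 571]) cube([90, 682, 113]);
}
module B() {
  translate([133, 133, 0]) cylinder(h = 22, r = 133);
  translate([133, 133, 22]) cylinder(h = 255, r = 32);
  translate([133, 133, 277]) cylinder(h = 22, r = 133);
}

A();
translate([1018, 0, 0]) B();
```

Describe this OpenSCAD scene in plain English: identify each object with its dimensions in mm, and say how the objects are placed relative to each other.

A is a table with a 758×960 mm rectangular top, 47 mm thick, top surface at z = 731 mm, supported by four 90×90 mm square legs, each inset 49 mm from the nearest pair of top edges, running from the floor. Four apron rails, 90 mm thick and 113 mm tall, run between adjacent legs with their top edges flush with the underside of the top and their outer faces flush with the legs' outer faces.

B is a spool: two coaxial disc flanges of radius 133 mm and thickness 22 mm, joined by a core cylinder of radius 32 mm and height 255 mm. The lower flange rests on z = 0 and the three cylinders share a vertical axis.

The spool is on the floor beside the table on its +x side.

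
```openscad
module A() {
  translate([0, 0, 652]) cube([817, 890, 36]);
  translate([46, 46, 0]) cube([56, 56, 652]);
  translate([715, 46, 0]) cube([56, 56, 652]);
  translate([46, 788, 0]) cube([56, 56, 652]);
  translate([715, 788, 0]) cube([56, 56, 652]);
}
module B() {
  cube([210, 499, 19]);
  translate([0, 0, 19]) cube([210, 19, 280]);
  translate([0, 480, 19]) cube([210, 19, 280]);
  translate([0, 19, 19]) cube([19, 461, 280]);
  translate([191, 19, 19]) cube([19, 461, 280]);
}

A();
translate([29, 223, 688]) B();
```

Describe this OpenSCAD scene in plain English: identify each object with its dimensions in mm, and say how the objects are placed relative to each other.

A is a rectangular dining table. The top is 817×890×36 mm with its upper surface at z = 688 mm. It stands on four 56×56 mm square legs, each inset 46 mm from the nearest pair of top edges, running from the floor to the underside of the top.

B is an open-topped rectangular box: outside dimensions 210×499×299 mm, with a uniform wall and base thickness of 19 mm. The base is a full 210×499 slab on the floor; four walls sit on top of the base. The front and back walls (the −y and +y sides) span the full width; the two side walls fit between them.

The open box is on top of the table.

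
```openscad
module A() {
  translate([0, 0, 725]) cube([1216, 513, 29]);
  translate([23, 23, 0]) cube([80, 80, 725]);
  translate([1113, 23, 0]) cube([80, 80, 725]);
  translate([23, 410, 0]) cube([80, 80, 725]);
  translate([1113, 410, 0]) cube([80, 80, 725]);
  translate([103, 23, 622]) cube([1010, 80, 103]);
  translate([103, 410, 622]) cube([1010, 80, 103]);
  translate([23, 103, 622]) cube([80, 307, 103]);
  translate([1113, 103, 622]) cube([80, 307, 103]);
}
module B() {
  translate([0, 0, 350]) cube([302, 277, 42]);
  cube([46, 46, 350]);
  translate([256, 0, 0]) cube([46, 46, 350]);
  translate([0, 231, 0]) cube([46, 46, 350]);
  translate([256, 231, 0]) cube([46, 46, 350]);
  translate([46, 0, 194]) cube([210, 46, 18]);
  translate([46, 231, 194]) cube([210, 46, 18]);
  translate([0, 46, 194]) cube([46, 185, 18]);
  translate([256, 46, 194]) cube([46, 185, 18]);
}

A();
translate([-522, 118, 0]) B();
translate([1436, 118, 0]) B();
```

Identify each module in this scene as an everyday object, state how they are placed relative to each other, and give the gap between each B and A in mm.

A is a table. B is a stool. Two stools sit around the table at the −x, +x sides. The gap between each stool and the table is 220 mm.

Each stool's nearest face is 220 mm from the table's bounding box.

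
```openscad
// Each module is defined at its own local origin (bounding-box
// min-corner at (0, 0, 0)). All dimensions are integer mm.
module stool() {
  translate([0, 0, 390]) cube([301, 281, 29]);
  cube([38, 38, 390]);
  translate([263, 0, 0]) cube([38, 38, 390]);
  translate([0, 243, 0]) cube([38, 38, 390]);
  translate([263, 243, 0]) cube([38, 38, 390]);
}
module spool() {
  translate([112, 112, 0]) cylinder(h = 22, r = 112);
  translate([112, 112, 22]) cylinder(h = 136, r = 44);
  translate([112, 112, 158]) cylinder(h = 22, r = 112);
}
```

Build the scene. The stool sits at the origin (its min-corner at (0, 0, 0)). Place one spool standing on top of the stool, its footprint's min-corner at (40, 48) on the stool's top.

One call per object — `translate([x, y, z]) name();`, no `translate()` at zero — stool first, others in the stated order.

stool();
translate([40, 48, 419]) spool();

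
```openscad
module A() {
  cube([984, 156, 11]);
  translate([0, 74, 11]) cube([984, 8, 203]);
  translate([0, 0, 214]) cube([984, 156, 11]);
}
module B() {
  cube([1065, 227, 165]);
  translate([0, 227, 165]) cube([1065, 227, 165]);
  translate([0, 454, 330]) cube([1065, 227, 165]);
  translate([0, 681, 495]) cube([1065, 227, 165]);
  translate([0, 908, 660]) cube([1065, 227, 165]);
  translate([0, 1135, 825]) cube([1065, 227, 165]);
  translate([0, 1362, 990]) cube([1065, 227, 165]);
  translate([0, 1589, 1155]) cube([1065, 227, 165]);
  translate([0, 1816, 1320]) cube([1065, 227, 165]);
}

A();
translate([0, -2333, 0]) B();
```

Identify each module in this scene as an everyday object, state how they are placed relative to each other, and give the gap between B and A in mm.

The staircase's nearest face is 290 mm from the I-beam's −y face.

A is an I-beam. B is a staircase. The staircase is on the floor beside the I-beam on its −y side. The gap between the staircase and the I-beam is 290 mm.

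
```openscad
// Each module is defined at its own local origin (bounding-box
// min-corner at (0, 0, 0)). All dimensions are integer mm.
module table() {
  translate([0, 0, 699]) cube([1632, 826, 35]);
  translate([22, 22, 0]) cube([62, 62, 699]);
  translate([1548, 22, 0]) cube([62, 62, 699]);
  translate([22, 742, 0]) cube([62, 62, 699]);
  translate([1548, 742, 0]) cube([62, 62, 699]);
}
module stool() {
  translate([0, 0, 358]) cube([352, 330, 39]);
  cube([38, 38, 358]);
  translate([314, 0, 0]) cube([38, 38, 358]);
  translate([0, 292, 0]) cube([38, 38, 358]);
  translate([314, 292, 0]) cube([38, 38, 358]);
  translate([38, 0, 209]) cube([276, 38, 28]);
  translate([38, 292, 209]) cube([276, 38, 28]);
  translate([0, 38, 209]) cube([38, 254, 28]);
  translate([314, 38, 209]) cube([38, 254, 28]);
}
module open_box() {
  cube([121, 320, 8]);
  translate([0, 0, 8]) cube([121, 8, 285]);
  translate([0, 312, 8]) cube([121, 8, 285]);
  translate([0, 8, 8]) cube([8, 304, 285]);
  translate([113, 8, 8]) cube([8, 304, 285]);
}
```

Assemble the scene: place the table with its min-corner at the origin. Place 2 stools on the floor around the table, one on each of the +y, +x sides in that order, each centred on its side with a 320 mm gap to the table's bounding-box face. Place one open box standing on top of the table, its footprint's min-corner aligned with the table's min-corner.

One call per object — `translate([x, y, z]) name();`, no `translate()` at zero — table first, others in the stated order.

table();
translate([640, 1146, 0]) stool();
translate([1952, 248, 0]) stool();
translate([0, 0, 734]) open_box();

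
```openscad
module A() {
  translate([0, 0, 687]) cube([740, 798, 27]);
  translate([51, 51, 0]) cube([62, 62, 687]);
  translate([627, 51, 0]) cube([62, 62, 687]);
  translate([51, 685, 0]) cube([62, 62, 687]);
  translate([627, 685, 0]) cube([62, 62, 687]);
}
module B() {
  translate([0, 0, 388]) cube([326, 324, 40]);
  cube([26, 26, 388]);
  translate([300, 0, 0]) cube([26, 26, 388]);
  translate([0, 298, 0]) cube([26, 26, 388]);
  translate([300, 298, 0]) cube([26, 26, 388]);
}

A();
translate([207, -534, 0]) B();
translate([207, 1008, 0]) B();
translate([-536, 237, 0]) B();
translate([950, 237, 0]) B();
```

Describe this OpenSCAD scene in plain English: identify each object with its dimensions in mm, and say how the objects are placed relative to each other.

A is a table: top 740 mm (x) × 798 mm (y), 27 mm thick, upper face at z = 714 mm, on four 62×62 mm square legs, each inset 51 mm from the nearest pair of top edges, running from z = 0 to the bottom of the top.

B is a four-legged stool. The seat is 326×324 mm, 40 mm thick, top at z = 428 mm. It stands on four square legs, each 26×26 mm in cross-section, from z = 0 to the seat underside, each flush with a corner of the seat.

Four stools sit around the table at the −y, +y, −x, +x sides.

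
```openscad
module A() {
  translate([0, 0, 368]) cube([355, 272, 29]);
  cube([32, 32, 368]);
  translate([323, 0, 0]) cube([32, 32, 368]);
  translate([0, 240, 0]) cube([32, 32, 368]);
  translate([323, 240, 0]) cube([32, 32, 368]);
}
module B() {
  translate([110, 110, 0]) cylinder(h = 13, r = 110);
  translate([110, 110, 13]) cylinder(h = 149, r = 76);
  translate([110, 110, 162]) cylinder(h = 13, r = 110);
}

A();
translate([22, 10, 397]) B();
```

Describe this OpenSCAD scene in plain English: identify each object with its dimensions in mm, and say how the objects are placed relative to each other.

A is a simple wooden stool: a rectangular seat 355 mm (x) by 272 mm (y), 29 mm thick, top face at z = 397 mm, on four square legs, each 32×32 mm in cross-section. The legs rest on z = 0, each flush with a corner of the seat.

B is a spool: two coaxial disc flanges of radius 110 mm and thickness 13 mm, joined by a core cylinder of radius 76 mm and height 149 mm. The lower flange rests on z = 0 and the three cylinders share a vertical axis.

The spool is on top of the stool.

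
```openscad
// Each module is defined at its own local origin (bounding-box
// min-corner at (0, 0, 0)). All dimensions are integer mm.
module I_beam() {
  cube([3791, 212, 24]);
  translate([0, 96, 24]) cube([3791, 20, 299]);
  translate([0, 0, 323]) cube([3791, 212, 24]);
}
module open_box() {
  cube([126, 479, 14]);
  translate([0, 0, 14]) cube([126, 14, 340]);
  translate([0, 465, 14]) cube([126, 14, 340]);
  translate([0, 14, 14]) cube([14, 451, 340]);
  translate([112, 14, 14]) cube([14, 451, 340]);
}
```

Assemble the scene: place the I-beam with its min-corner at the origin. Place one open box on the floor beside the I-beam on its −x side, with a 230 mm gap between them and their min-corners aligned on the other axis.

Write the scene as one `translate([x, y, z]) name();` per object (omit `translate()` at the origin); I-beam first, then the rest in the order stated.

I_beam();
translate([-356, 0, 0]) open_box();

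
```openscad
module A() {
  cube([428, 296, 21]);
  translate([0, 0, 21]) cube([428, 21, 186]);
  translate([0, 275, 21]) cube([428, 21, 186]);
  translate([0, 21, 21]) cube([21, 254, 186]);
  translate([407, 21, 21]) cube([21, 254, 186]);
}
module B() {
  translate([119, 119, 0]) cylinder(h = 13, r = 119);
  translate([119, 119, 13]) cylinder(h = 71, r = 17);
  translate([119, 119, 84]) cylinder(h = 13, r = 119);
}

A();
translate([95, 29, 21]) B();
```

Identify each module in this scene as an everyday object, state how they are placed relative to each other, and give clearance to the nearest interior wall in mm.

Clearances: x = 74, y = 8; minimum 8 mm.

A is an open box. B is a spool. The spool sits inside the open box, centred. The clearance to the nearest interior wall is 8 mm.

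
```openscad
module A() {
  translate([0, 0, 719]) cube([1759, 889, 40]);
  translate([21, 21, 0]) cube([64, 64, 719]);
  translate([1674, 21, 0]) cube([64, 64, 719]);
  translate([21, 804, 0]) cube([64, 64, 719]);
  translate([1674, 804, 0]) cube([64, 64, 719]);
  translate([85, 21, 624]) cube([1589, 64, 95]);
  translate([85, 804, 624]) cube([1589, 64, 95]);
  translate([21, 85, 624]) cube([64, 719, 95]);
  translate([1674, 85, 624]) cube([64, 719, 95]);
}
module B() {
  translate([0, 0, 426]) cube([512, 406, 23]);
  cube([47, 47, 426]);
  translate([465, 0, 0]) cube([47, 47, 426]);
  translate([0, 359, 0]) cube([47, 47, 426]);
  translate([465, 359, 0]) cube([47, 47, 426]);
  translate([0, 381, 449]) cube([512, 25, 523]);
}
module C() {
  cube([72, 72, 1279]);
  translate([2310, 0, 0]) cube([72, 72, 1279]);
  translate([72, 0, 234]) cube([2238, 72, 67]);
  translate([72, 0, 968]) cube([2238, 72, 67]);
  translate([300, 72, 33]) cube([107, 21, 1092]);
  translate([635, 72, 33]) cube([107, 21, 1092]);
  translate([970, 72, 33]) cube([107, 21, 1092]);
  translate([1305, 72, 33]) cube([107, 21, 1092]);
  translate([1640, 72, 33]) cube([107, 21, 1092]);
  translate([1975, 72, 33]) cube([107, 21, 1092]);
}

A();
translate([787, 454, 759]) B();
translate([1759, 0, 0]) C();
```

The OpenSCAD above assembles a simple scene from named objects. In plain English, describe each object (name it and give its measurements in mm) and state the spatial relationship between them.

A is a rectangular dining table. The top is 1759×889×40 mm with its upper surface at z = 759 mm. It stands on four 64×64 mm square legs, each inset 21 mm from the nearest pair of top edges, running from the floor to the underside of the top. Four apron rails, 64 mm thick and 95 mm tall, run between adjacent legs with their top edges flush with the underside of the top and their outer faces flush with the legs' outer faces.

B is a chair. The seat is a 512×406×23 mm slab with its top at z = 449 mm, on four 47×47 mm corner legs (flush with the seat edges, standing on z = 0). A flat backrest 25 mm thick, 523 mm tall, spans the full seat width and rises from the seat top along its +y edge, rear face flush with the rear of the seat.

C is a fence section. Two 72×72 mm posts, 1279 mm tall, stand on the floor with a clear span of 2238 mm between their inner faces. Two horizontal rails of 72×67 mm section span the gap between the posts with their undersides at z = 234 mm and z = 968 mm, flush with the posts' −y face. 6 pickets, each 107 mm wide, 21 mm thick and 1092 mm tall, are fixed to the +y face of the rails with their bottoms at z = 33 mm, evenly spaced across the span with equal gaps (rounded down to the nearest mm) at the −x end and between each pair — any rounding remainder accumulates at the +x end.

The chair is on top of the table. The fence section is against the table's +x side, with their −y faces flush.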